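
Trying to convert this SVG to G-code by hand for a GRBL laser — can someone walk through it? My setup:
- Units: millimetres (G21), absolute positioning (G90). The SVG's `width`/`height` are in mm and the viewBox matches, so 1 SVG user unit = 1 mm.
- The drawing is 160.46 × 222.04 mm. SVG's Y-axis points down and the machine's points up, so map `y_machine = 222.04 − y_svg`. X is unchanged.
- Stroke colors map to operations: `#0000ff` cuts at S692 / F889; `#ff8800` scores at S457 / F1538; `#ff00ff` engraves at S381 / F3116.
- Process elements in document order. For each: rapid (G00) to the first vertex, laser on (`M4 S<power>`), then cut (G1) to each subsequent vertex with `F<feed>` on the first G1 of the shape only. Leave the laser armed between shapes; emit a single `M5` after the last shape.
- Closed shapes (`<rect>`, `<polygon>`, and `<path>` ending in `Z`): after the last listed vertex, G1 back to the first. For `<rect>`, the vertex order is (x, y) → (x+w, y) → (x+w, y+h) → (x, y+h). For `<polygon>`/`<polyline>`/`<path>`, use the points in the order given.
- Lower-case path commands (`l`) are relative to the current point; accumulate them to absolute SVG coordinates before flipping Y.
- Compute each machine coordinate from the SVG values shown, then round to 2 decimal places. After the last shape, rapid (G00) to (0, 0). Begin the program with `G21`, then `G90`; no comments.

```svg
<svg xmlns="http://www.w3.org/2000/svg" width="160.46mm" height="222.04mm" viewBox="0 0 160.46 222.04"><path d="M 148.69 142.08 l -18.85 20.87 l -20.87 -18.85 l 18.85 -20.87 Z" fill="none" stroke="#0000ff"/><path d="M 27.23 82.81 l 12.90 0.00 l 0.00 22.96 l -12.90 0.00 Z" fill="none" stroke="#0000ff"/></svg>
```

G21
G90
G00 X148.69 Y79.96
M4 S692
G1 X129.84 Y59.09 F889
G1 X108.97 Y77.94
G1 X127.82 Y98.81
G1 X148.69 Y79.96
G00 X27.23 Y139.23
M4 S692
G1 X40.13 Y139.23 F889
G1 X40.13 Y116.27
G1 X27.23 Y116.27
G1 X27.23 Y139.23
M5
G00 X0.00 Y0.00

1 u = 1 mm; y_m = 222.04 − y.

[1] `<path>` regular polygon, #0000ff→cut S692 F889: (148.69,79.96) → (129.84,59.09) → (108.97,77.94) → (127.82,98.81) → (148.69,79.96) (closed)

[2] `<path>` rectangle, #0000ff→cut S692 F889: (27.23,139.23) → (40.13,139.23) → (40.13,116.27) → (27.23,116.27) → (27.23,139.23) (closed)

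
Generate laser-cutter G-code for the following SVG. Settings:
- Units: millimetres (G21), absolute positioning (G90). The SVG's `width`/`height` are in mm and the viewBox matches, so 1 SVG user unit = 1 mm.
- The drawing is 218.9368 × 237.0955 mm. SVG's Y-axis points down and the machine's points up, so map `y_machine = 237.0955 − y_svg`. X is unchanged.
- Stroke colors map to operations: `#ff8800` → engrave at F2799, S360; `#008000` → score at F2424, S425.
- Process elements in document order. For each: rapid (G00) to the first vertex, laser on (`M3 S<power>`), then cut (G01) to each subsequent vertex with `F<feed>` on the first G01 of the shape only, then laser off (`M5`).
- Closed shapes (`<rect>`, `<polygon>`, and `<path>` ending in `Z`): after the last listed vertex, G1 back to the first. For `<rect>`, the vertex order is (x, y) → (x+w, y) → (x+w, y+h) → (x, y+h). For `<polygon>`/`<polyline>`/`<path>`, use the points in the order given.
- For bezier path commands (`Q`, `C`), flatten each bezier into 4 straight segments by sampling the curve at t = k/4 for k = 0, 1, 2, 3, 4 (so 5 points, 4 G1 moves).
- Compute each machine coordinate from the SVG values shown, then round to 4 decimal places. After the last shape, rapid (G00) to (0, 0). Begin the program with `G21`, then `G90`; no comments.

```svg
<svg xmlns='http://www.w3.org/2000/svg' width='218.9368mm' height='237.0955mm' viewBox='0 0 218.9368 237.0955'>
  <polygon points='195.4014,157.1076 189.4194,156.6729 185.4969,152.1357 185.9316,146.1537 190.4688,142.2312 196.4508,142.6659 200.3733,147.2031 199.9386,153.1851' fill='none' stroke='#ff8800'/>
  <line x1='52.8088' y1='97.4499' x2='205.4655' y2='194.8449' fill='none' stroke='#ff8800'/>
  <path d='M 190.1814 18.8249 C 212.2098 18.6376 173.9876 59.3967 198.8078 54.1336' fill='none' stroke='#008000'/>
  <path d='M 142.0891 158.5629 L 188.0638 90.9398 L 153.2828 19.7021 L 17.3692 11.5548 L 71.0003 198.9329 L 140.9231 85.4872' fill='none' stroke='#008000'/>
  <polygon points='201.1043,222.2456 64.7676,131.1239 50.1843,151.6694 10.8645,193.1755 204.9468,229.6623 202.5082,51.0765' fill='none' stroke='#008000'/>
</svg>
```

G21
G90
G00 X195.4014 Y79.9879
M3 S360
G01 X189.4194 Y80.4226 F2799
G01 X185.4969 Y84.9598
G01 X185.9316 Y90.9418
G01 X190.4688 Y94.8643
G01 X196.4508 Y94.4296
G01 X200.3733 Y89.8924
G01 X199.9386 Y83.9104
G01 X195.4014 Y79.9879
M5
G00 X52.8088 Y139.6456
M3 S360
G01 X205.4655 Y42.2506 F2799
M5
G00 X190.1814 Y218.2706
M3 S425
G01 X197.3322 Y212.0925 F2424
G01 X193.4477 Y198.7128
G01 X190.0866 Y186.2849
G01 X198.8078 Y182.9619
M5
G00 X142.0891 Y78.5326
M3 S425
G01 X188.0638 Y146.1557 F2424
G01 X153.2828 Y217.3934
G01 X17.3692 Y225.5407
G01 X71.0003 Y38.1626
G01 X140.9231 Y151.6083
M5
G00 X201.1043 Y14.8499
M3 S425
G01 X64.7676 Y105.9716 F2424
G01 X50.1843 Y85.4261
G01 X10.8645 Y43.9200
G01 X204.9468 Y7.4332
G01 X202.5082 Y186.0190
G01 X201.1043 Y14.8499
M5
G00 X0.0000 Y0.0000

Since the viewBox matches the mm dimensions, user units are millimetres directly. The only transform is the Y-flip y_m = 237.0955 − y_svg.

Shape 1 is a regular polygon drawn with `<polygon>`. Its stroke #ff8800 means engrave at S360, F2799. After flipping Y the toolpath is (195.4014,79.9879) → (189.4194,80.4226) → (185.4969,84.9598) → (185.9316,90.9418) → (190.4688,94.8643) → (196.4508,94.4296) → (200.3733,89.8924) → (199.9386,83.9104) → (195.4014,79.9879), returning to the start.

Shape 2 is a line segment drawn with `<line>`. Its stroke #ff8800 means engrave at S360, F2799. After flipping Y the toolpath is (52.8088,139.6456) → (205.4655,42.2506).

Shape 3 is a cubic bezier drawn with `<path>`. Its stroke #008000 means score at S425, F2424. After flipping Y the toolpath is (190.1814,218.2706) → (197.3322,212.0925) → (193.4477,198.7128) → (190.0866,186.2849) → (198.8078,182.9619).

Shape 4 is a open polyline drawn with `<path>`. Its stroke #008000 means score at S425, F2424. After flipping Y the toolpath is (142.0891,78.5326) → (188.0638,146.1557) → (153.2828,217.3934) → (17.3692,225.5407) → (71.0003,38.1626) → (140.9231,151.6083).

Shape 5 is a closed polygon drawn with `<polygon>`. Its stroke #008000 means score at S425, F2424. After flipping Y the toolpath is (201.1043,14.8499) → (64.7676,105.9716) → (50.1843,85.4261) → (10.8645,43.9200) → (204.9468,7.4332) → (202.5082,186.0190) → (201.1043,14.8499), returning to the start.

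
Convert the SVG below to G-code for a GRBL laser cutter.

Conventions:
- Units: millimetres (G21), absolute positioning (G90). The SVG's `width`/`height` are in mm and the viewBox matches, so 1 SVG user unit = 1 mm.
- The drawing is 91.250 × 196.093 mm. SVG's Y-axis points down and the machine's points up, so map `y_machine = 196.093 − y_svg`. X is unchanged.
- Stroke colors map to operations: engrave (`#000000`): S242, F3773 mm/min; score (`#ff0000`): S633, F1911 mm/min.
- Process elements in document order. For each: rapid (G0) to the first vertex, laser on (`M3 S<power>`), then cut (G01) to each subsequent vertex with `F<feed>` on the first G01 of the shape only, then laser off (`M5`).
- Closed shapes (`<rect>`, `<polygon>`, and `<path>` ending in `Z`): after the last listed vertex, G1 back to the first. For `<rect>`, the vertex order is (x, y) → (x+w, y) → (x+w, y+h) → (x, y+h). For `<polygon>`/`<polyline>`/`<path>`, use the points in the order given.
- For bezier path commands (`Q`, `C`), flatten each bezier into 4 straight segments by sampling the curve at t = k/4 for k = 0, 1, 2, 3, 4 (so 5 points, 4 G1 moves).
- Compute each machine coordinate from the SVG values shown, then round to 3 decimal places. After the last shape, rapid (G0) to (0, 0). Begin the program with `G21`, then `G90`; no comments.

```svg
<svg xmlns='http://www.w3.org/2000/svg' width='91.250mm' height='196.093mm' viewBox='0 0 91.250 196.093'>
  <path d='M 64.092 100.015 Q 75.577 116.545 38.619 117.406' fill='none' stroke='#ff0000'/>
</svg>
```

G21
G90
G0 X64.092 Y96.078
M3 S633
G01 X66.807 Y88.792 F1911
G01 X63.466 Y83.465
G01 X54.070 Y80.097
G01 X38.619 Y78.687
M5
G0 X0.000 Y0.000

Since the viewBox matches the mm dimensions, user units are millimetres directly. The only transform is the Y-flip y_m = 196.093 − y_svg.

Shape 1 is a quadratic bezier drawn with `<path>`. Its stroke #ff0000 means score at S633, F1911. After flipping Y the toolpath is (64.092,96.078) → (66.807,88.792) → (63.466,83.465) → (54.070,80.097) → (38.619,78.687).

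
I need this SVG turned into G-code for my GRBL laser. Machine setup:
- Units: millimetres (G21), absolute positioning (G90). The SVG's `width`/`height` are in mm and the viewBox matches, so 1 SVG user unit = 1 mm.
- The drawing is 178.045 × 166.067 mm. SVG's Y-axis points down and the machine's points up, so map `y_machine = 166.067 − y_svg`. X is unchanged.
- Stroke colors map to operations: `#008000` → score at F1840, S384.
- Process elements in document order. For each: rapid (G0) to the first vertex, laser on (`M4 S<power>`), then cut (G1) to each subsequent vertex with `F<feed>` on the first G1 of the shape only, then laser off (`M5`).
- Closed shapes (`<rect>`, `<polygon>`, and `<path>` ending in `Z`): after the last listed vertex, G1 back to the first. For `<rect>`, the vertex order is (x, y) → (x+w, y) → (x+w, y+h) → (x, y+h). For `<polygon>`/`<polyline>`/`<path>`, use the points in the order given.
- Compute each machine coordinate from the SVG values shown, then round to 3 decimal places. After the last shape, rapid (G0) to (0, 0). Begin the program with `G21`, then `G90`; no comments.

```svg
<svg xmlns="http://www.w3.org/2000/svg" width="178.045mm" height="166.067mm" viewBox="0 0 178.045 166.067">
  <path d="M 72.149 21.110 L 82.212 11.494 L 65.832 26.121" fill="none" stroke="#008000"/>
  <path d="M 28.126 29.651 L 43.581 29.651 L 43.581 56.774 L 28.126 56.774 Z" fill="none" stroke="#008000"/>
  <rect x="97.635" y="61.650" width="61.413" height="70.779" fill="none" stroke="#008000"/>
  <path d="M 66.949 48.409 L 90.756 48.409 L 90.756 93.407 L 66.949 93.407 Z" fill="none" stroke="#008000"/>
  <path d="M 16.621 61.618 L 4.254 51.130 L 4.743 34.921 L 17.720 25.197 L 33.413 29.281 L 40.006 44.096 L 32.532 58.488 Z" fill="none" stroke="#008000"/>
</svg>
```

1 u = 1 mm; y_m = 166.067 − y.

[1] `<path>` open polyline, #008000→score S384 F1840: (72.149,144.957) → (82.212,154.573) → (65.832,139.946)

[2] `<path>` rectangle, #008000→score S384 F1840: (28.126,136.416) → (43.581,136.416) → (43.581,109.293) → (28.126,109.293) → (28.126,136.416) (closed)

[3] `<rect>` rectangle, #008000→score S384 F1840: (97.635,104.417) → (159.048,104.417) → (159.048,33.638) → (97.635,33.638) → (97.635,104.417) (closed)

[4] `<path>` rectangle, #008000→score S384 F1840: (66.949,117.658) → (90.756,117.658) → (90.756,72.660) → (66.949,72.660) → (66.949,117.658) (closed)

[5] `<path>` regular polygon, #008000→score S384 F1840: (16.621,104.449) → (4.254,114.937) → (4.743,131.146) → (17.720,140.870) → (33.413,136.786) → (40.006,121.971) → (32.532,107.579) → (16.621,104.449) (closed)

G21
G90
G0 X72.149 Y144.957
M4 S384
G1 X82.212 Y154.573 F1840
G1 X65.832 Y139.946
M5
G0 X28.126 Y136.416
M4 S384
G1 X43.581 Y136.416 F1840
G1 X43.581 Y109.293
G1 X28.126 Y109.293
G1 X28.126 Y136.416
M5
G0 X97.635 Y104.417
M4 S384
G1 X159.048 Y104.417 F1840
G1 X159.048 Y33.638
G1 X97.635 Y33.638
G1 X97.635 Y104.417
M5
G0 X66.949 Y117.658
M4 S384
G1 X90.756 Y117.658 F1840
G1 X90.756 Y72.660
G1 X66.949 Y72.660
G1 X66.949 Y117.658
M5
G0 X16.621 Y104.449
M4 S384
G1 X4.254 Y114.937 F1840
G1 X4.743 Y131.146
G1 X17.720 Y140.870
G1 X33.413 Y136.786
G1 X40.006 Y121.971
G1 X32.532 Y107.579
G1 X16.621 Y104.449
M5
G0 X0.000 Y0.000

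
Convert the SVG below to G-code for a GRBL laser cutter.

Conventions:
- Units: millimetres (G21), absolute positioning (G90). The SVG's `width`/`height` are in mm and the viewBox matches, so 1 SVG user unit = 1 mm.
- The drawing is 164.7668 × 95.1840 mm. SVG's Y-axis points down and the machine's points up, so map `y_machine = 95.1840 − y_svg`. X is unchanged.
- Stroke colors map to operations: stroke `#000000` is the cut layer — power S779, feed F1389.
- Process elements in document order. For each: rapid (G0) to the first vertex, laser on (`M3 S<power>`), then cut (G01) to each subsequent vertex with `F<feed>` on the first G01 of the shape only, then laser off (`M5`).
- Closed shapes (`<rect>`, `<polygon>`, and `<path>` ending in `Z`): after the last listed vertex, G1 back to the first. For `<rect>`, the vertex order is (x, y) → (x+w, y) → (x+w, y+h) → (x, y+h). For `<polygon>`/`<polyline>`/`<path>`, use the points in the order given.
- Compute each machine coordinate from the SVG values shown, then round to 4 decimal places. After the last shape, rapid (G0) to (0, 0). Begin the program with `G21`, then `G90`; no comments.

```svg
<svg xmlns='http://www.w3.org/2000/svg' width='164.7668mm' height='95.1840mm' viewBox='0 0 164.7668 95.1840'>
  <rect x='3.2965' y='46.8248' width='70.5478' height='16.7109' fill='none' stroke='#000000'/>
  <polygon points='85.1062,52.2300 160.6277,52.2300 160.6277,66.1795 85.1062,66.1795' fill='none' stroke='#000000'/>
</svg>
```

G21
G90
G0 X3.2965 Y48.3592
M3 S779
G01 X73.8443 Y48.3592 F1389
G01 X73.8443 Y31.6483
G01 X3.2965 Y31.6483
G01 X3.2965 Y48.3592
M5
G0 X85.1062 Y42.9540
M3 S779
G01 X160.6277 Y42.9540 F1389
G01 X160.6277 Y29.0045
G01 X85.1062 Y29.0045
G01 X85.1062 Y42.9540
M5
G0 X0.0000 Y0.0000

viewBox `0 0 164.7668 95.1840` with mm width/height → 1 unit = 1 mm. Flip: y_m = 95.1840 − y_svg.

**Shape 1** — `<rect>` rectangle, stroke `#000000` → cut (S779, F1389). Machine vertices: (3.2965,48.3592) → (73.8443,48.3592) → (73.8443,31.6483) → (3.2965,31.6483) → (3.2965,48.3592). Closed: final G1 returns to the first vertex.

**Shape 2** — `<polygon>` rectangle, stroke `#000000` → cut (S779, F1389). Machine vertices: (85.1062,42.9540) → (160.6277,42.9540) → (160.6277,29.0045) → (85.1062,29.0045) → (85.1062,42.9540). Closed: final G1 returns to the first vertex.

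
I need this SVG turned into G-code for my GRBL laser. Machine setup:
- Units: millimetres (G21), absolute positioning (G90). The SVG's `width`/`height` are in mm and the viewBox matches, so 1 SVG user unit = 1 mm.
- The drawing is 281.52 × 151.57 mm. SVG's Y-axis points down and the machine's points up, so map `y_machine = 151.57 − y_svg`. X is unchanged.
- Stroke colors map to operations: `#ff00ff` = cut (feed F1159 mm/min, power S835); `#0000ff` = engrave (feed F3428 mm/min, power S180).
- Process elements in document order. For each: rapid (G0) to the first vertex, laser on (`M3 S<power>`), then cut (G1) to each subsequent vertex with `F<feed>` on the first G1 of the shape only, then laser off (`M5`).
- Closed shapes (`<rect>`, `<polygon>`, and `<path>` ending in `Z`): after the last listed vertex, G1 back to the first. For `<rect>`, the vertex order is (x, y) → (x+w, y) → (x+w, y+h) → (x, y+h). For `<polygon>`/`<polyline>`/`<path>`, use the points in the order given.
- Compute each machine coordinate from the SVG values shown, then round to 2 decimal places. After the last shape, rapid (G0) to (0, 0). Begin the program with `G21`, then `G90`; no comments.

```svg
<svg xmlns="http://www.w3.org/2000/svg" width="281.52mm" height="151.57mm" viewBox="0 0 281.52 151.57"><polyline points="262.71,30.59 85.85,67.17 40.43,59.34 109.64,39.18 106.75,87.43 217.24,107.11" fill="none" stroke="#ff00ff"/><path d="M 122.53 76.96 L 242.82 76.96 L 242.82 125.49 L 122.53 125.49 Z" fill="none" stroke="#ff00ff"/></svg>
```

G21
G90
G0 X262.71 Y120.98
M3 S835
G1 X85.85 Y84.40 F1159
G1 X40.43 Y92.23
G1 X109.64 Y112.39
G1 X106.75 Y64.14
G1 X217.24 Y44.46
M5
G0 X122.53 Y74.61
M3 S835
G1 X242.82 Y74.61 F1159
G1 X242.82 Y26.08
G1 X122.53 Y26.08
G1 X122.53 Y74.61
M5
G0 X0.00 Y0.00

viewBox `0 0 281.52 151.57` with mm width/height → 1 unit = 1 mm. Flip: y_m = 151.57 − y_svg.

**Shape 1** — `<polyline>` open polyline, stroke `#ff00ff` → cut (S835, F1159). Machine vertices: (262.71,120.98) → (85.85,84.40) → (40.43,92.23) → (109.64,112.39) → (106.75,64.14) → (217.24,44.46). Open path.

**Shape 2** — `<path>` rectangle, stroke `#ff00ff` → cut (S835, F1159). Machine vertices: (122.53,74.61) → (242.82,74.61) → (242.82,26.08) → (122.53,26.08) → (122.53,74.61). Closed: final G1 returns to the first vertex.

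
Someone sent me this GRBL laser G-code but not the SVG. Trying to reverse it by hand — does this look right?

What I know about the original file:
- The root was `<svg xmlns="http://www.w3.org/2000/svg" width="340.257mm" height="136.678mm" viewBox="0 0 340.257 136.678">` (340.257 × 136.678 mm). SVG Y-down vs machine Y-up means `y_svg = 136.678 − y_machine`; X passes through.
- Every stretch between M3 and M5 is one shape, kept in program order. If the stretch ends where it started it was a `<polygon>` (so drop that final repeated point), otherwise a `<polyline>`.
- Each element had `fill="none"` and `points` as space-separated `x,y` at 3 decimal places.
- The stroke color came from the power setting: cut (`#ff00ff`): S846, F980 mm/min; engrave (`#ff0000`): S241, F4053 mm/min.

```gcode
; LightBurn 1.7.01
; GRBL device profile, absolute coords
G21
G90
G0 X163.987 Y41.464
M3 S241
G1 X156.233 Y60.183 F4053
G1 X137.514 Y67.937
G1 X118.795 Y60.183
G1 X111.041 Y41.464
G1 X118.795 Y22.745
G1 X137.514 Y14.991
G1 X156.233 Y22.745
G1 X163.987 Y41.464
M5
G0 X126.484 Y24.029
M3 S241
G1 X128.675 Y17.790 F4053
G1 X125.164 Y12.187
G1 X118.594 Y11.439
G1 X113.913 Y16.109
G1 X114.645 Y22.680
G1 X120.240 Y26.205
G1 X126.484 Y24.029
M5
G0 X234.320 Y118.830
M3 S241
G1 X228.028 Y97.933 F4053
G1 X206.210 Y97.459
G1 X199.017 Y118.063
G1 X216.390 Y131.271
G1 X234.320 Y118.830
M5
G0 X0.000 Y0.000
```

Each laser-on run becomes one SVG element. Flip Y back into SVG space with y_svg = 136.678 − y_machine. Every run uses S241, so all elements get stroke `#ff0000` (engrave).

Run 1: The run returns to its start, so emit a `<polygon>` with points (Y-flipped): 163.987,95.214 156.233,76.495 137.514,68.741 118.795,76.495 111.041,95.214 118.795,113.933 137.514,121.687 156.233,113.933.

Run 2: The run returns to its start, so emit a `<polygon>` with points (Y-flipped): 126.484,112.649 128.675,118.888 125.164,124.491 118.594,125.239 113.913,120.569 114.645,113.998 120.240,110.473.

Run 3: The run returns to its start, so emit a `<polygon>` with points (Y-flipped): 234.320,17.848 228.028,38.745 206.210,39.219 199.017,18.615 216.390,5.407.

<svg xmlns="http://www.w3.org/2000/svg" width="340.257mm" height="136.678mm" viewBox="0 0 340.257 136.678">
  <polygon points="163.987,95.214 156.233,76.495 137.514,68.741 118.795,76.495 111.041,95.214 118.795,113.933 137.514,121.687 156.233,113.933" fill="none" stroke="#ff0000"/>
  <polygon points="126.484,112.649 128.675,118.888 125.164,124.491 118.594,125.239 113.913,120.569 114.645,113.998 120.240,110.473" fill="none" stroke="#ff0000"/>
  <polygon points="234.320,17.848 228.028,38.745 206.210,39.219 199.017,18.615 216.390,5.407" fill="none" stroke="#ff0000"/>
</svg>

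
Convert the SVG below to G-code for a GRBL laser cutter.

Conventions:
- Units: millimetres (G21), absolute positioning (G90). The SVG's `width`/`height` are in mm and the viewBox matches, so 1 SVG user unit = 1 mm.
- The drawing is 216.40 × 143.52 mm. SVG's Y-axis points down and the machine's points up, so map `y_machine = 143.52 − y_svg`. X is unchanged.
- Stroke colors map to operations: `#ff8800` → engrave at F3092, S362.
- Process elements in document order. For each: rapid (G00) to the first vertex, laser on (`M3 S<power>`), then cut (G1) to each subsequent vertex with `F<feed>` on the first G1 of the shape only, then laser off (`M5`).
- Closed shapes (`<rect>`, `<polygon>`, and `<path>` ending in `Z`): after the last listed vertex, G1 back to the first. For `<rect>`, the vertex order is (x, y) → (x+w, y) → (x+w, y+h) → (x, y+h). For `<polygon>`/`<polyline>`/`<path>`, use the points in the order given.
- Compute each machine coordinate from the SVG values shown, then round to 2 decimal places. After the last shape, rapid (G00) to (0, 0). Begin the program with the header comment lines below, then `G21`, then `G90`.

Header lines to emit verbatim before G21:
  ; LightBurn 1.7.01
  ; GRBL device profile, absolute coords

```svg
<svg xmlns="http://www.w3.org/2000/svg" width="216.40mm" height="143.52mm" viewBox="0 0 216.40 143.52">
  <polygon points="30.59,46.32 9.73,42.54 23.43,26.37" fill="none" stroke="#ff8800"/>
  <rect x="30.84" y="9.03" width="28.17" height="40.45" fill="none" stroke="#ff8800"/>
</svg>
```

; LightBurn 1.7.01
; GRBL device profile, absolute coords
G21
G90
G00 X30.59 Y97.20
M3 S362
G1 X9.73 Y100.98 F3092
G1 X23.43 Y117.15
G1 X30.59 Y97.20
M5
G00 X30.84 Y134.49
M3 S362
G1 X59.01 Y134.49 F3092
G1 X59.01 Y94.04
G1 X30.84 Y94.04
G1 X30.84 Y134.49
M5
G00 X0.00 Y0.00

viewBox `0 0 216.40 143.52` with mm width/height → 1 unit = 1 mm. Flip: y_m = 143.52 − y_svg.

**Shape 1** — `<polygon>` regular polygon, stroke `#ff8800` → engrave (S362, F3092). Machine vertices: (30.59,97.20) → (9.73,100.98) → (23.43,117.15) → (30.59,97.20). Closed: final G1 returns to the first vertex.

**Shape 2** — `<rect>` rectangle, stroke `#ff8800` → engrave (S362, F3092). Machine vertices: (30.84,134.49) → (59.01,134.49) → (59.01,94.04) → (30.84,94.04) → (30.84,134.49). Closed: final G1 returns to the first vertex.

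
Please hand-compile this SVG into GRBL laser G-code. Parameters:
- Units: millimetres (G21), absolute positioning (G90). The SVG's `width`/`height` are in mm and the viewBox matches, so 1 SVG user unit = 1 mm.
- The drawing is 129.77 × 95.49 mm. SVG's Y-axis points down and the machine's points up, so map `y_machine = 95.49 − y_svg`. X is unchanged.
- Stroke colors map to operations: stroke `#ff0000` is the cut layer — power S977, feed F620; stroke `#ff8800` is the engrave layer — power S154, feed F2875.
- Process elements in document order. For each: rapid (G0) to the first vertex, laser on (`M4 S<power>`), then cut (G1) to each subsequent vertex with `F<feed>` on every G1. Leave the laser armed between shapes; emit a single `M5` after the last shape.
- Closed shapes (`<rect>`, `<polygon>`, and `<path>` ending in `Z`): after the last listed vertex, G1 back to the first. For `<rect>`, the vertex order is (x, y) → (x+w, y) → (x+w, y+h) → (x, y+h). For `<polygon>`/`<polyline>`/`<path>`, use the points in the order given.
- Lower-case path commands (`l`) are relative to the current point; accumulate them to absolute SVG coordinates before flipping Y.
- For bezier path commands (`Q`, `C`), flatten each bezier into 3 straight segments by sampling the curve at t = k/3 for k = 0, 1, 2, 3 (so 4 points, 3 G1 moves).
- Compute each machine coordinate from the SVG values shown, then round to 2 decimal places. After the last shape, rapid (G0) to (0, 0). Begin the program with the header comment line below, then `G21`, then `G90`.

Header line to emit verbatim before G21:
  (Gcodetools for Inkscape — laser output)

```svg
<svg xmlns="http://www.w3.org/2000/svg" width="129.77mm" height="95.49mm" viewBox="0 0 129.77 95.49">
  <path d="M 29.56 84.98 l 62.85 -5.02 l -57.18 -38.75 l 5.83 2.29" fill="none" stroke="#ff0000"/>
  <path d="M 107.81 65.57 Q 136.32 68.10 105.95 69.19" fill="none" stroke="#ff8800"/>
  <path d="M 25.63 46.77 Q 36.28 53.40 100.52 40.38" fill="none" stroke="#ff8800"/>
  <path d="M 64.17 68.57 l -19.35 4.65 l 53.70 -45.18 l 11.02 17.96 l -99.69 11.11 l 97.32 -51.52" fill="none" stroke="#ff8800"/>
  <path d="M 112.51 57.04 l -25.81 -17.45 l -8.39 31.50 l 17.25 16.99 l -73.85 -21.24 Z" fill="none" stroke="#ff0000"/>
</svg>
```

Since the viewBox matches the mm dimensions, user units are millimetres directly. The only transform is the Y-flip y_m = 95.49 − y_svg.

Shape 1 is a open polyline drawn with `<path>`. Its stroke #ff0000 means cut at S977, F620. After flipping Y the toolpath is (29.56,10.51) → (92.41,15.53) → (35.23,54.28) → (41.06,51.99).

Shape 2 is a quadratic bezier drawn with `<path>`. Its stroke #ff8800 means engrave at S154, F2875. After flipping Y the toolpath is (107.81,29.92) → (120.27,28.39) → (119.65,27.19) → (105.95,26.30).

Shape 3 is a quadratic bezier drawn with `<path>`. Its stroke #ff8800 means engrave at S154, F2875. After flipping Y the toolpath is (25.63,48.72) → (38.68,46.48) → (63.65,48.61) → (100.52,55.11).

Shape 4 is a open polyline drawn with `<path>`. Its stroke #ff8800 means engrave at S154, F2875. After flipping Y the toolpath is (64.17,26.92) → (44.82,22.27) → (98.52,67.45) → (109.54,49.49) → (9.85,38.38) → (107.17,89.90).

Shape 5 is a closed polygon drawn with `<path>`. Its stroke #ff0000 means cut at S977, F620. After flipping Y the toolpath is (112.51,38.45) → (86.70,55.90) → (78.31,24.40) → (95.56,7.41) → (21.71,28.65) → (112.51,38.45), returning to the start.

(Gcodetools for Inkscape — laser output)
G21
G90
G0 X29.56 Y10.51
M4 S977
G1 X92.41 Y15.53 F620
G1 X35.23 Y54.28 F620
G1 X41.06 Y51.99 F620
G0 X107.81 Y29.92
M4 S154
G1 X120.27 Y28.39 F2875
G1 X119.65 Y27.19 F2875
G1 X105.95 Y26.30 F2875
G0 X25.63 Y48.72
M4 S154
G1 X38.68 Y46.48 F2875
G1 X63.65 Y48.61 F2875
G1 X100.52 Y55.11 F2875
G0 X64.17 Y26.92
M4 S154
G1 X44.82 Y22.27 F2875
G1 X98.52 Y67.45 F2875
G1 X109.54 Y49.49 F2875
G1 X9.85 Y38.38 F2875
G1 X107.17 Y89.90 F2875
G0 X112.51 Y38.45
M4 S977
G1 X86.70 Y55.90 F620
G1 X78.31 Y24.40 F620
G1 X95.56 Y7.41 F620
G1 X21.71 Y28.65 F620
G1 X112.51 Y38.45 F620
M5
G0 X0.00 Y0.00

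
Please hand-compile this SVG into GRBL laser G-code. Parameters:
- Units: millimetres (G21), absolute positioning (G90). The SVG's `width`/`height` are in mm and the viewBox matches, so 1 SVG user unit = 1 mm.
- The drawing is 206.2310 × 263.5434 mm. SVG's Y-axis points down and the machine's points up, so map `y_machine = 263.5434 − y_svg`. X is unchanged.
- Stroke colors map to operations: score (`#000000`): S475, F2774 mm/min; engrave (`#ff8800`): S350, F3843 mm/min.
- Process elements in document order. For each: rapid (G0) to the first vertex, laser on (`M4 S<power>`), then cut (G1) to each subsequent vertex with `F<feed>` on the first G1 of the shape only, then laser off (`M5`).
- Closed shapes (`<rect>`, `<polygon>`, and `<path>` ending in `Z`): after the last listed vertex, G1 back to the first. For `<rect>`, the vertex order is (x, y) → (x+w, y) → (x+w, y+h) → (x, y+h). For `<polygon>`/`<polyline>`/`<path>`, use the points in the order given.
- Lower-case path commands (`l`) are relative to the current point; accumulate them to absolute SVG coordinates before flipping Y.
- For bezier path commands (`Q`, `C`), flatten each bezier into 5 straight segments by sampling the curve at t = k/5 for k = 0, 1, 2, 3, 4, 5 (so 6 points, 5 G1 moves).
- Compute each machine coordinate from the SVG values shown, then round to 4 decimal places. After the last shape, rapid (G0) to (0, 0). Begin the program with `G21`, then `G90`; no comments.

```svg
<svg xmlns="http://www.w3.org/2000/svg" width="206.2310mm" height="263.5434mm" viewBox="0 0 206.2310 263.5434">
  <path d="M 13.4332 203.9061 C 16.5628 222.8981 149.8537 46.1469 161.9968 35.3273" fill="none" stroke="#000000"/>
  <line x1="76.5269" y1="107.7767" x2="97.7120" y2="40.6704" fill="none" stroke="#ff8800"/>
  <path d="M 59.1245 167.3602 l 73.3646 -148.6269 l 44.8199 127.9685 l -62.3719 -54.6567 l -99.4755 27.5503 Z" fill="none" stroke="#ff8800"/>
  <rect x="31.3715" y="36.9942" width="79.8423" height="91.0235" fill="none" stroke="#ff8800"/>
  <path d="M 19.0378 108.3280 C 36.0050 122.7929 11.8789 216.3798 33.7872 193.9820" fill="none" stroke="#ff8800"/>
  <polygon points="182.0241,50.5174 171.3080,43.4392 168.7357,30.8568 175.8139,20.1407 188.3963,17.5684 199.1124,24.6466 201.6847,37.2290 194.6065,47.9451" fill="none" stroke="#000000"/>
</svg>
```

Since the viewBox matches the mm dimensions, user units are millimetres directly. The only transform is the Y-flip y_m = 263.5434 − y_svg.

Shape 1 is a cubic bezier drawn with `<path>`. Its stroke #000000 means score at S475, F2774. After flipping Y the toolpath is (13.4332,59.6373) → (28.9198,68.8379) → (63.5824,107.6564) → (105.3579,158.7326) → (142.1837,204.7059) → (161.9968,228.2161).

Shape 2 is a line segment drawn with `<line>`. Its stroke #ff8800 means engrave at S350, F3843. After flipping Y the toolpath is (76.5269,155.7667) → (97.7120,222.8730).

Shape 3 is a closed polygon drawn with `<path>`. Its stroke #ff8800 means engrave at S350, F3843. After flipping Y the toolpath is (59.1245,96.1832) → (132.4891,244.8101) → (177.3090,116.8416) → (114.9371,171.4983) → (15.4616,143.9480) → (59.1245,96.1832), returning to the start.

Shape 4 is a rectangle drawn with `<rect>`. Its stroke #ff8800 means engrave at S350, F3843. After flipping Y the toolpath is (31.3715,226.5492) → (111.2138,226.5492) → (111.2138,135.5257) → (31.3715,135.5257) → (31.3715,226.5492), returning to the start.

Shape 5 is a cubic bezier drawn with `<path>`. Its stroke #ff8800 means engrave at S350, F3843. After flipping Y the toolpath is (19.0378,155.2154) → (24.9839,138.6027) → (25.2498,112.3658) → (24.0176,85.8699) → (25.4693,68.4800) → (33.7872,69.5614).

Shape 6 is a regular polygon drawn with `<polygon>`. Its stroke #000000 means score at S475, F2774. After flipping Y the toolpath is (182.0241,213.0260) → (171.3080,220.1042) → (168.7357,232.6866) → (175.8139,243.4027) → (188.3963,245.9750) → (199.1124,238.8968) → (201.6847,226.3144) → (194.6065,215.5983) → (182.0241,213.0260), returning to the start.

G21
G90
G0 X13.4332 Y59.6373
M4 S475
G1 X28.9198 Y68.8379 F2774
G1 X63.5824 Y107.6564
G1 X105.3579 Y158.7326
G1 X142.1837 Y204.7059
G1 X161.9968 Y228.2161
M5
G0 X76.5269 Y155.7667
M4 S350
G1 X97.7120 Y222.8730 F3843
M5
G0 X59.1245 Y96.1832
M4 S350
G1 X132.4891 Y244.8101 F3843
G1 X177.3090 Y116.8416
G1 X114.9371 Y171.4983
G1 X15.4616 Y143.9480
G1 X59.1245 Y96.1832
M5
G0 X31.3715 Y226.5492
M4 S350
G1 X111.2138 Y226.5492 F3843
G1 X111.2138 Y135.5257
G1 X31.3715 Y135.5257
G1 X31.3715 Y226.5492
M5
G0 X19.0378 Y155.2154
M4 S350
G1 X24.9839 Y138.6027 F3843
G1 X25.2498 Y112.3658
G1 X24.0176 Y85.8699
G1 X25.4693 Y68.4800
G1 X33.7872 Y69.5614
M5
G0 X182.0241 Y213.0260
M4 S475
G1 X171.3080 Y220.1042 F2774
G1 X168.7357 Y232.6866
G1 X175.8139 Y243.4027
G1 X188.3963 Y245.9750
G1 X199.1124 Y238.8968
G1 X201.6847 Y226.3144
G1 X194.6065 Y215.5983
G1 X182.0241 Y213.0260
M5
G0 X0.0000 Y0.0000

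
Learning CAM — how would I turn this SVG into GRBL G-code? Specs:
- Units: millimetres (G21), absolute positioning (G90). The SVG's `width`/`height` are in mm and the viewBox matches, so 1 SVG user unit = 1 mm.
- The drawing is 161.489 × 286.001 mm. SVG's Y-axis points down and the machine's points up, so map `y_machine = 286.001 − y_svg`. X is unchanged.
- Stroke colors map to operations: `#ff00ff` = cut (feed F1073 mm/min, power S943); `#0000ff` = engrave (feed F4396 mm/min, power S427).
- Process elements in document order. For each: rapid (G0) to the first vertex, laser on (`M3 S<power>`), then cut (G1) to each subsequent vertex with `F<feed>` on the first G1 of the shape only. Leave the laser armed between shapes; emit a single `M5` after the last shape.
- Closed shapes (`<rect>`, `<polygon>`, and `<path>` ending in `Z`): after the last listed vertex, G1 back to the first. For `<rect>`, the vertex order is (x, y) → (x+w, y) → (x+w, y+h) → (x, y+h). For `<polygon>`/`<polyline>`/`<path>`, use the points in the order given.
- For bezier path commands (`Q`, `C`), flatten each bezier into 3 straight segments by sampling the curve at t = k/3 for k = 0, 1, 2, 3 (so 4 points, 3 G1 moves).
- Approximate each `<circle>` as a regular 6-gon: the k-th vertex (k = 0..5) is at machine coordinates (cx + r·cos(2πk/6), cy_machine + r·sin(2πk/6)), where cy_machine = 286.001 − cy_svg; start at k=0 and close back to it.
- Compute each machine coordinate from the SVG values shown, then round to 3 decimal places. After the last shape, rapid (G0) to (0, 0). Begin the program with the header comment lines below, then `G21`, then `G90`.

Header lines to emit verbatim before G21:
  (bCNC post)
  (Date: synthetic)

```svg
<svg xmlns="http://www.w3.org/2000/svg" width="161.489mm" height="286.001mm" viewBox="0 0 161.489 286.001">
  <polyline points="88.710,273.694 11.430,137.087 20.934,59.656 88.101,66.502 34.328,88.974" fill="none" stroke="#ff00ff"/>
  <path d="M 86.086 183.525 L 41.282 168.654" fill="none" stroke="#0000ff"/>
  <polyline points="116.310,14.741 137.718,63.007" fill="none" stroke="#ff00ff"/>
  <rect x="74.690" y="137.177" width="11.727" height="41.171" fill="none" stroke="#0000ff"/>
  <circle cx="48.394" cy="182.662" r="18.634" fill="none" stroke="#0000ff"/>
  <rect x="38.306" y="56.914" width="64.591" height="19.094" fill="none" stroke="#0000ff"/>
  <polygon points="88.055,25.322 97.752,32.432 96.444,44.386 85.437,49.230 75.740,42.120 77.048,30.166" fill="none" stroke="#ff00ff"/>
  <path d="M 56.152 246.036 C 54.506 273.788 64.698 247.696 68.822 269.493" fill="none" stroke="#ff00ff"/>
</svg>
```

1 u = 1 mm; y_m = 286.001 − y.

[1] `<polyline>` open polyline, #ff00ff→cut S943 F1073: (88.710,12.307) → (11.430,148.914) → (20.934,226.345) → (88.101,219.499) → (34.328,197.027)

[2] `<path>` line segment, #0000ff→engrave S427 F4396: (86.086,102.476) → (41.282,117.347)

[3] `<polyline>` line segment, #ff00ff→cut S943 F1073: (116.310,271.260) → (137.718,222.994)

[4] `<rect>` rectangle, #0000ff→engrave S427 F4396: (74.690,148.824) → (86.417,148.824) → (86.417,107.653) → (74.690,107.653) → (74.690,148.824) (closed)

[5] `<circle>` circle, #0000ff→engrave S427 F4396: (67.028,103.339) → (57.711,119.477) → (39.077,119.477) → (29.760,103.339) → (39.077,87.201) → (57.711,87.201) → (67.028,103.339) (closed)

[6] `<rect>` rectangle, #0000ff→engrave S427 F4396: (38.306,229.087) → (102.897,229.087) → (102.897,209.993) → (38.306,209.993) → (38.306,229.087) (closed)

[7] `<polygon>` regular polygon, #ff00ff→cut S943 F1073: (88.055,260.679) → (97.752,253.569) → (96.444,241.615) → (85.437,236.771) → (75.740,243.881) → (77.048,255.835) → (88.055,260.679) (closed)

[8] `<path>` cubic bezier, #ff00ff→cut S943 F1073: (56.152,39.965) → (57.789,26.393) → (63.339,26.110) → (68.822,16.508)

(bCNC post)
(Date: synthetic)
G21
G90
G0 X88.710 Y12.307
M3 S943
G1 X11.430 Y148.914 F1073
G1 X20.934 Y226.345
G1 X88.101 Y219.499
G1 X34.328 Y197.027
G0 X86.086 Y102.476
M3 S427
G1 X41.282 Y117.347 F4396
G0 X116.310 Y271.260
M3 S943
G1 X137.718 Y222.994 F1073
G0 X74.690 Y148.824
M3 S427
G1 X86.417 Y148.824 F4396
G1 X86.417 Y107.653
G1 X74.690 Y107.653
G1 X74.690 Y148.824
G0 X67.028 Y103.339
M3 S427
G1 X57.711 Y119.477 F4396
G1 X39.077 Y119.477
G1 X29.760 Y103.339
G1 X39.077 Y87.201
G1 X57.711 Y87.201
G1 X67.028 Y103.339
G0 X38.306 Y229.087
M3 S427
G1 X102.897 Y229.087 F4396
G1 X102.897 Y209.993
G1 X38.306 Y209.993
G1 X38.306 Y229.087
G0 X88.055 Y260.679
M3 S943
G1 X97.752 Y253.569 F1073
G1 X96.444 Y241.615
G1 X85.437 Y236.771
G1 X75.740 Y243.881
G1 X77.048 Y255.835
G1 X88.055 Y260.679
G0 X56.152 Y39.965
M3 S943
G1 X57.789 Y26.393 F1073
G1 X63.339 Y26.110
G1 X68.822 Y16.508
M5
G0 X0.000 Y0.000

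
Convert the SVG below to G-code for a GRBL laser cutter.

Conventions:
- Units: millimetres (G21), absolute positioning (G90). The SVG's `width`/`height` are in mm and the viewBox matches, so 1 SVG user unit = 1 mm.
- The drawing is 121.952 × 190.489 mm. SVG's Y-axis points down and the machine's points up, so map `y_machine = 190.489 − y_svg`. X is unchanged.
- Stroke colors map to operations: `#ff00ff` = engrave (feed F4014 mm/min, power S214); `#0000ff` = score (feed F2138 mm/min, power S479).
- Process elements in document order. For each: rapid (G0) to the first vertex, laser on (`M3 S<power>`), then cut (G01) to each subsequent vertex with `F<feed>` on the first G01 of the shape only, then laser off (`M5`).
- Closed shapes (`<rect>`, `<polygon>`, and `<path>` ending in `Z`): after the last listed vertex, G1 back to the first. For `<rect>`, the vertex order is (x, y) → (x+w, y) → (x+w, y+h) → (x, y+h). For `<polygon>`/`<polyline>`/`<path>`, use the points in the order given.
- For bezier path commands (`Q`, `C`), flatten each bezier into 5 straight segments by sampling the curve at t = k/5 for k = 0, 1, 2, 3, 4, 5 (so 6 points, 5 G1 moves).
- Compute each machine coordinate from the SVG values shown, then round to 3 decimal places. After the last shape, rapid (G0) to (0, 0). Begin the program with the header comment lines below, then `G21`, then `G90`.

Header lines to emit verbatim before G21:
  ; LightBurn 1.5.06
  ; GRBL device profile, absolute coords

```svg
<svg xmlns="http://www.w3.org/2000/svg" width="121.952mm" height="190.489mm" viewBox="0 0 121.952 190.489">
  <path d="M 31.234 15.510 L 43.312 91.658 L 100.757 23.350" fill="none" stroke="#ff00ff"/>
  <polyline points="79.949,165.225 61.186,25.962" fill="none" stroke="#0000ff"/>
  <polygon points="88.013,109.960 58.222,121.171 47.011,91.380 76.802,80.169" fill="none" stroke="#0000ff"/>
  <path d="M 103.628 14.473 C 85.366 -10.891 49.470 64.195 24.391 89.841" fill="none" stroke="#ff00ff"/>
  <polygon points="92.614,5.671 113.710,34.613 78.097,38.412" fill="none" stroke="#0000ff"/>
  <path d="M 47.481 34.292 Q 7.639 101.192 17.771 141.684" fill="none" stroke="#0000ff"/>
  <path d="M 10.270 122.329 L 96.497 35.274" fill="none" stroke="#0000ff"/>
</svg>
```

; LightBurn 1.5.06
; GRBL device profile, absolute coords
G21
G90
G0 X31.234 Y174.979
M3 S214
G01 X43.312 Y98.831 F4014
G01 X100.757 Y167.139
M5
G0 X79.949 Y25.264
M3 S479
G01 X61.186 Y164.527 F2138
M5
G0 X88.013 Y80.529
M3 S479
G01 X58.222 Y69.318 F2138
G01 X47.011 Y99.109
G01 X76.802 Y110.320
G01 X88.013 Y80.529
M5
G0 X103.628 Y176.016
M3 S214
G01 X90.782 Y180.380 F4014
G01 X75.070 Y167.830
G01 X57.857 Y145.561
G01 X40.509 Y120.769
G01 X24.391 Y100.648
M5
G0 X92.614 Y184.818
M3 S479
G01 X113.710 Y155.876 F2138
G01 X78.097 Y152.077
G01 X92.614 Y184.818
M5
G0 X47.481 Y156.197
M3 S479
G01 X33.543 Y130.493 F2138
G01 X23.603 Y106.902
G01 X17.661 Y85.424
G01 X15.717 Y66.058
G01 X17.771 Y48.805
M5
G0 X10.270 Y68.160
M3 S479
G01 X96.497 Y155.215 F2138
M5
G0 X0.000 Y0.000

1 u = 1 mm; y_m = 190.489 − y.

[1] `<path>` open polyline, #ff00ff→engrave S214 F4014: (31.234,174.979) → (43.312,98.831) → (100.757,167.139)

[2] `<polyline>` line segment, #0000ff→score S479 F2138: (79.949,25.264) → (61.186,164.527)

[3] `<polygon>` regular polygon, #0000ff→score S479 F2138: (88.013,80.529) → (58.222,69.318) → (47.011,99.109) → (76.802,110.320) → (88.013,80.529) (closed)

[4] `<path>` cubic bezier, #ff00ff→engrave S214 F4014: (103.628,176.016) → (90.782,180.380) → (75.070,167.830) → (57.857,145.561) → (40.509,120.769) → (24.391,100.648)

[5] `<polygon>` regular polygon, #0000ff→score S479 F2138: (92.614,184.818) → (113.710,155.876) → (78.097,152.077) → (92.614,184.818) (closed)

[6] `<path>` quadratic bezier, #0000ff→score S479 F2138: (47.481,156.197) → (33.543,130.493) → (23.603,106.902) → (17.661,85.424) → (15.717,66.058) → (17.771,48.805)

[7] `<path>` line segment, #0000ff→score S479 F2138: (10.270,68.160) → (96.497,155.215)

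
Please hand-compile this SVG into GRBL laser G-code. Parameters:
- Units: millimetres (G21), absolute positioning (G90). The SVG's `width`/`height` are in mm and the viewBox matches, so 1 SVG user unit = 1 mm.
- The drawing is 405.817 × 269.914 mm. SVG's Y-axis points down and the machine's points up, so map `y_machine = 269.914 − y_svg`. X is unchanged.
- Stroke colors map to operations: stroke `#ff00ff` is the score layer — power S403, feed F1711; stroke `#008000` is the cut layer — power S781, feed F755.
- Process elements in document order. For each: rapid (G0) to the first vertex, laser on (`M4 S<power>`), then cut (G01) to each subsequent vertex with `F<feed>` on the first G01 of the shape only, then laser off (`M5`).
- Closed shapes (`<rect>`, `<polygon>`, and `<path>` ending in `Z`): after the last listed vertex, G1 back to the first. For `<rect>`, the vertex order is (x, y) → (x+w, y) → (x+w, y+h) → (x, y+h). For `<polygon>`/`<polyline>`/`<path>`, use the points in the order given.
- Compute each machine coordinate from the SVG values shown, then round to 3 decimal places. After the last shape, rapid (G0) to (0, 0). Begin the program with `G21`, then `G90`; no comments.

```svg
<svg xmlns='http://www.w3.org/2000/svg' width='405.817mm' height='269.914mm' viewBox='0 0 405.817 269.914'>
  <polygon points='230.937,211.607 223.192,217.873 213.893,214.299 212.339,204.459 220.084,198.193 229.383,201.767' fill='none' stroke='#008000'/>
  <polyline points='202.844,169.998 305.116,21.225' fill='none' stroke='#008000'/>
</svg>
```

Since the viewBox matches the mm dimensions, user units are millimetres directly. The only transform is the Y-flip y_m = 269.914 − y_svg.

Shape 1 is a regular polygon drawn with `<polygon>`. Its stroke #008000 means cut at S781, F755. After flipping Y the toolpath is (230.937,58.307) → (223.192,52.041) → (213.893,55.615) → (212.339,65.455) → (220.084,71.721) → (229.383,68.147) → (230.937,58.307), returning to the start.

Shape 2 is a line segment drawn with `<polyline>`. Its stroke #008000 means cut at S781, F755. After flipping Y the toolpath is (202.844,99.916) → (305.116,248.689).

G21
G90
G0 X230.937 Y58.307
M4 S781
G01 X223.192 Y52.041 F755
G01 X213.893 Y55.615
G01 X212.339 Y65.455
G01 X220.084 Y71.721
G01 X229.383 Y68.147
G01 X230.937 Y58.307
M5
G0 X202.844 Y99.916
M4 S781
G01 X305.116 Y248.689 F755
M5
G0 X0.000 Y0.000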